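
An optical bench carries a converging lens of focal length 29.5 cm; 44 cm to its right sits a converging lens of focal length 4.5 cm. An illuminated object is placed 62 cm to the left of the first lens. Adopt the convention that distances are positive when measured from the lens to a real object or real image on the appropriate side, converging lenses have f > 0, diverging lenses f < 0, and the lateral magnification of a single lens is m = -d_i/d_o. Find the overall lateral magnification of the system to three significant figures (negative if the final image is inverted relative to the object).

Lens 1: 1/d_i1 = 1/f_1 - 1/d_o1 = 1/29.5 - 1/62 = 0.01777 cm^-1, so d_i1 = 56.277 cm.
m_1 = -(56.277)/62 = -0.9077.
This image would form 56.277 cm past lens 1, i.e. 12.277 cm beyond lens 2, so it is a virtual object for lens 2: d_o2 = 44 - 56.277 = -12.277 cm.
Lens 2: 1/d_i2 = 1/f_2 - 1/d_o2 = 1/4.5 - 1/(-12.277) = 0.30368 cm^-1, so d_i2 = 3.293 cm.
m_2 = -(3.293)/(-12.277) = 0.2682.
Total m = m_1 x m_2 = (-0.9077)(0.2682) = -0.2435.

-0.243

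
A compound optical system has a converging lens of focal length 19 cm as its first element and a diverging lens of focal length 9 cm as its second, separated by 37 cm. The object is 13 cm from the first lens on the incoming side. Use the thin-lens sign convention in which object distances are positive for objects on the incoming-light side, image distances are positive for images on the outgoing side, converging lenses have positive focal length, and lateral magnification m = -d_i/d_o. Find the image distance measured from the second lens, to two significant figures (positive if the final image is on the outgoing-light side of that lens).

-8.1 cm

Applying the thin-lens equation to the first lens, 1/19 = 1/13 + 1/d_i1, which gives d_i1 = -41.167 cm.
With d_i1 < 0 the first image is virtual and lies on the object side; the object distance for lens 2 is d_o2 = 37 - (-41.167) = 78.167 cm.
Applying the thin-lens equation again with f_2 = -9 cm and d_o2 = 78.167 cm gives d_i2 = -8.071 cm.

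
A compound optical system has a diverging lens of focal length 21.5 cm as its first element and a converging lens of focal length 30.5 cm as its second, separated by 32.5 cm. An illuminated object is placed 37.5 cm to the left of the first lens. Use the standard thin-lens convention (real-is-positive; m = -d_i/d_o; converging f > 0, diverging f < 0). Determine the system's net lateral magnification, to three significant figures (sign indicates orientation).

Lens 1: 1/d_i1 = 1/f_1 - 1/d_o1 = 1/(-21.5) - 1/37.5 = -0.07318 cm^-1, so d_i1 = -13.665 cm.
m_1 = -(-13.665)/37.5 = 0.3644.
With d_i1 < 0 the first image is virtual and lies on the object side; the object distance for lens 2 is d_o2 = 32.5 - (-13.665) = 46.165 cm.
Lens 2: 1/d_i2 = 1/f_2 - 1/d_o2 = 1/30.5 - 1/(46.165) = 0.01113 cm^-1, so d_i2 = 89.883 cm.
m_2 = -(89.883)/(46.165) = -1.9470.
Total m = m_1 x m_2 = (0.3644)(-1.9470) = -0.7095.

-0.709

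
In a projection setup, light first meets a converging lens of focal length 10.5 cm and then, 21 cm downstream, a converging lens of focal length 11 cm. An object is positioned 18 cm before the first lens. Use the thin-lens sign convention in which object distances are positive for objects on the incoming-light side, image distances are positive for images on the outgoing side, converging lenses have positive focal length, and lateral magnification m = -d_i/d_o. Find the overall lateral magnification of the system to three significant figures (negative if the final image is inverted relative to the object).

First lens: d_i1 = 1/(1/10.5 - 1/18) = 25.200 cm.
m_1 = -(25.200)/18 = -1.4000.
This image would form 25.200 cm past lens 1, i.e. 4.200 cm beyond lens 2, so it is a virtual object for lens 2: d_o2 = 21 - 25.200 = -4.200 cm.
Second lens: d_i2 = 1/(1/11 - 1/(-4.200)) = 3.039 cm.
m_2 = -(3.039)/(-4.200) = 0.7237.
The system's lateral magnification is m_1 m_2 = (-1.4000)(0.7237) = -1.0132.

-1.01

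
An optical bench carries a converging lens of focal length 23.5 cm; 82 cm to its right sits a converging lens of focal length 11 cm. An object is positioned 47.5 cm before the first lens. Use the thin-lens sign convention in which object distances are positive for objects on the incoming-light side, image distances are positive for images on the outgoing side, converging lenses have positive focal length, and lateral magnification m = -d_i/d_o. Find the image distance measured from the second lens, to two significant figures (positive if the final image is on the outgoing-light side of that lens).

Lens 1: 1/d_i1 = 1/f_1 - 1/d_o1 = 1/23.5 - 1/47.5 = 0.02150 cm^-1, so d_i1 = 46.510 cm.
That image sits 35.490 cm in front of the second lens, so d_o2 = 35.490 cm.
Lens 2: 1/d_i2 = 1/f_2 - 1/d_o2 = 1/11 - 1/(35.490) = 0.06273 cm^-1, so d_i2 = 15.941 cm.

16 cm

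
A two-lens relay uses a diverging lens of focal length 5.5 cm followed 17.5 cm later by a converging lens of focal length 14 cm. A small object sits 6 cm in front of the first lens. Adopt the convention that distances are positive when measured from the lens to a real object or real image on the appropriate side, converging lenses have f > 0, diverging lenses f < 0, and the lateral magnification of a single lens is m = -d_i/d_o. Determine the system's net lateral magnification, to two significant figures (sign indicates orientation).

Applying the thin-lens equation to the first lens, 1/(-5.5) = 1/6 + 1/d_i1, which gives d_i1 = -2.870 cm.
Its lateral magnification is m_1 = -d_i1/d_o1 = -(-2.870)/6 = 0.4783.
The intermediate image is virtual, 2.870 cm to the left of lens 1, so d_o2 = L - d_i1 = 17.5 - (-2.870) = 20.370 cm.
Applying the thin-lens equation again with f_2 = 14 cm and d_o2 = 20.370 cm gives d_i2 = 44.771 cm.
m_2 = -(44.771)/(20.370) = -2.1980.
Total m = m_1 x m_2 = (0.4783)(-2.1980) = -1.0512.

-1.1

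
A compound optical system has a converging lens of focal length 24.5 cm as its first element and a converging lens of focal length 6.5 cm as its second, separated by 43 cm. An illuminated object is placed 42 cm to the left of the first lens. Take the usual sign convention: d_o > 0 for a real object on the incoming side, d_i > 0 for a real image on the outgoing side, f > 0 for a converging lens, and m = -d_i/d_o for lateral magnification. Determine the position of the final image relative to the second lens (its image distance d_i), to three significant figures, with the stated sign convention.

4.61 cm

Lens 1: 1/d_i1 = 1/f_1 - 1/d_o1 = 1/24.5 - 1/42 = 0.01701 cm^-1, so d_i1 = 58.800 cm.
Since 58.800 cm > 43 cm, the first image lies past the second lens and serves as a virtual object: d_o2 = L - d_i1 = -15.800 cm.
Lens 2: 1/d_i2 = 1/f_2 - 1/d_o2 = 1/6.5 - 1/(-15.800) = 0.21714 cm^-1, so d_i2 = 4.605 cm.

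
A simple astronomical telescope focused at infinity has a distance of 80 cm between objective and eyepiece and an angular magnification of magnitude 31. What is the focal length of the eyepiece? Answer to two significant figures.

In normal adjustment the tube length equals f_obj + f_eye and |M| = f_obj/f_eye.
So f_obj = 31 f_eye and 31 f_eye + f_eye = 80 cm, giving f_eye = 80/32 = 2.500 cm and f_obj = 77.500 cm.

2.5 cm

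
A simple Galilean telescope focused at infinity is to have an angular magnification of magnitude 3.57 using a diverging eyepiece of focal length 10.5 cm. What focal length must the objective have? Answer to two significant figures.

|M| = f_obj/|f_eye|, so f_obj = |M| x |f_eye| = 3.57 x 10.5 = 37.485 cm.

37 cm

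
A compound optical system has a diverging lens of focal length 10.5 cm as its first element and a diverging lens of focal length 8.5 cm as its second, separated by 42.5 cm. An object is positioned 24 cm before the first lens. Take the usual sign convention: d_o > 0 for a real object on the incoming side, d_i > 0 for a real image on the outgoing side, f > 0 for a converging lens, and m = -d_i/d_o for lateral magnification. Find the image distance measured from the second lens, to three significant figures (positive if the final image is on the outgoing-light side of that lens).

-7.26 cm

Lens 1: 1/d_i1 = 1/f_1 - 1/d_o1 = 1/(-10.5) - 1/24 = -0.13690 cm^-1, so d_i1 = -7.304 cm.
The intermediate image is virtual, 7.304 cm to the left of lens 1, so d_o2 = L - d_i1 = 42.5 - (-7.304) = 49.804 cm.
Lens 2: 1/d_i2 = 1/f_2 - 1/d_o2 = 1/(-8.5) - 1/(49.804) = -0.13773 cm^-1, so d_i2 = -7.261 cm.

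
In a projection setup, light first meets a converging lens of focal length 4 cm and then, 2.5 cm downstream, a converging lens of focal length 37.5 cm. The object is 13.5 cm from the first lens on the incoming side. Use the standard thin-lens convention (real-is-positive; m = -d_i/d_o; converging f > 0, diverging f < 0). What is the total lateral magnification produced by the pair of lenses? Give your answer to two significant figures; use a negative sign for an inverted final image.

Applying the thin-lens equation to the first lens, 1/4 = 1/13.5 + 1/d_i1, which gives d_i1 = 5.684 cm.
Its lateral magnification is m_1 = -d_i1/d_o1 = -(5.684)/13.5 = -0.4211.
Since 5.684 cm > 2.5 cm, the first image lies past the second lens and serves as a virtual object: d_o2 = L - d_i1 = -3.184 cm.
Applying the thin-lens equation again with f_2 = 37.5 cm and d_o2 = -3.184 cm gives d_i2 = 2.935 cm.
m_2 = -(2.935)/(-3.184) = 0.9217.
Overall magnification: m = m_1 m_2 = -0.3881.

-0.39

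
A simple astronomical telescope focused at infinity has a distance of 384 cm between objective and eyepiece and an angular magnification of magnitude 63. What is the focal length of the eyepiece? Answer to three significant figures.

6.00 cm

In normal adjustment the tube length equals f_obj + f_eye and |M| = f_obj/f_eye.
So f_obj = 63 f_eye and 63 f_eye + f_eye = 384 cm, giving f_eye = 384/64 = 6.000 cm and f_obj = 378.000 cm.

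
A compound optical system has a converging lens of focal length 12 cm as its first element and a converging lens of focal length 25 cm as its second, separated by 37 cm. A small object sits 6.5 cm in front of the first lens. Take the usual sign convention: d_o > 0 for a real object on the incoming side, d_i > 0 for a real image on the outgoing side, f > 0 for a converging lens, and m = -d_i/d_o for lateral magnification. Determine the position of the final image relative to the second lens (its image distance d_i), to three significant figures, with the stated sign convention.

48.9 cm

First lens: d_i1 = 1/(1/12 - 1/6.5) = -14.182 cm.
With d_i1 < 0 the first image is virtual and lies on the object side; the object distance for lens 2 is d_o2 = 37 - (-14.182) = 51.182 cm.
Second lens: d_i2 = 1/(1/25 - 1/(51.182)) = 48.872 cm.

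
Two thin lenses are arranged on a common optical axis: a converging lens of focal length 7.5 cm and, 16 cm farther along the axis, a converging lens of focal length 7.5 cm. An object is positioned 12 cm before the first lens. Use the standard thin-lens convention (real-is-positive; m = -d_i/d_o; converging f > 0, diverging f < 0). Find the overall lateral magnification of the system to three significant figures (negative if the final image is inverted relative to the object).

-1.09

Applying the thin-lens equation to the first lens, 1/7.5 = 1/12 + 1/d_i1, which gives d_i1 = 20.000 cm.
Its lateral magnification is m_1 = -d_i1/d_o1 = -(20.000)/12 = -1.6667.
Since 20.000 cm > 16 cm, the first image lies past the second lens and serves as a virtual object: d_o2 = L - d_i1 = -4.000 cm.
Applying the thin-lens equation again with f_2 = 7.5 cm and d_o2 = -4.000 cm gives d_i2 = 2.609 cm.
m_2 = -(2.609)/(-4.000) = 0.6522.
Total m = m_1 x m_2 = (-1.6667)(0.6522) = -1.0870.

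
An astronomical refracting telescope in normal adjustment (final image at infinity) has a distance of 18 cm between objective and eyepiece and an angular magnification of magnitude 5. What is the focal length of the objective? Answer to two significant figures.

15 cm

In normal adjustment the tube length equals f_obj + f_eye and |M| = f_obj/f_eye.
So f_obj = 5 f_eye and 5 f_eye + f_eye = 18 cm, giving f_eye = 18/6 = 3.000 cm and f_obj = 15.000 cm.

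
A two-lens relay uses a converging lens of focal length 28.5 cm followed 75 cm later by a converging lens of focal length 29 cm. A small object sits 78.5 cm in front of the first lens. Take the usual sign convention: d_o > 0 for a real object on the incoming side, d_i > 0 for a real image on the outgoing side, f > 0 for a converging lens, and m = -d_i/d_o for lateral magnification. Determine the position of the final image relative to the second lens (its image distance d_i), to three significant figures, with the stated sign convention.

First lens: d_i1 = 1/(1/28.5 - 1/78.5) = 44.745 cm.
That image sits 30.255 cm in front of the second lens, so d_o2 = 30.255 cm.
Second lens: d_i2 = 1/(1/29 - 1/(30.255)) = 699.120 cm.

699 cm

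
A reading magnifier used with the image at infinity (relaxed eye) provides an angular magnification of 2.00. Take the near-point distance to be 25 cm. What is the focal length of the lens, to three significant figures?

12.5 cm

For the image at infinity, M = D/f.
f = D/M = 25/2.0 = 12.500 cm.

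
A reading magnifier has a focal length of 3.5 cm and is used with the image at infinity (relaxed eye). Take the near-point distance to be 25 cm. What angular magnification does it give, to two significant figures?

7.1

M = D/f = 25/3.5 = 7.143.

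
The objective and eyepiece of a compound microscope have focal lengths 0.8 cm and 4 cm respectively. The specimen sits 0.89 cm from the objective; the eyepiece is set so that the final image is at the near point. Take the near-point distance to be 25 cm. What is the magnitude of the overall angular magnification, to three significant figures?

Objective: 1/d_i = 1/f_obj - 1/d_o = 1/0.8 - 1/0.89 = 0.12640 cm^-1, so d_i = 7.911 cm.
m_obj = -d_i/d_o = -7.911/0.89 = -8.889.
Eyepiece angular magnification (image at near point): M_eye = 1 + D/f_e = 1 + 25/4 = 7.250.
Overall M = m_obj x M_eye = (-8.889)(7.250) = -64.44.
|M| = 64.44.

64.4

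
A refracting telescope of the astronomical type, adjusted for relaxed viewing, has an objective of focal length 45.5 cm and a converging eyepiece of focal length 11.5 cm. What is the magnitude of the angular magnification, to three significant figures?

3.96

|M| = f_obj/|f_eye| = 45.5/11.5 = 3.957.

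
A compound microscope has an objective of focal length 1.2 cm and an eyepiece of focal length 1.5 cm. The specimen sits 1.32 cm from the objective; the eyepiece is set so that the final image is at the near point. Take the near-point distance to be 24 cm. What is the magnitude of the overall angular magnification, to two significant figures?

Objective: 1/d_i = 1/f_obj - 1/d_o = 1/1.2 - 1/1.32 = 0.07576 cm^-1, so d_i = 13.200 cm.
m_obj = -d_i/d_o = -13.200/1.32 = -10.000.
Eyepiece angular magnification (image at near point): M_eye = 1 + D/f_e = 1 + 24/1.5 = 17.000.
Overall M = m_obj x M_eye = (-10.000)(17.000) = -170.00.
|M| = 170.00.

170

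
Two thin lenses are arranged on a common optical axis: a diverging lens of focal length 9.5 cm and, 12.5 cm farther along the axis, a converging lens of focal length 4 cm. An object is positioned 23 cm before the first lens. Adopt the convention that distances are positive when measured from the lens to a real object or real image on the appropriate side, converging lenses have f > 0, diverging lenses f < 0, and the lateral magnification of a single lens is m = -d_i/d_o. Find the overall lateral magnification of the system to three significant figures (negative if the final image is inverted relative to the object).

-0.0768

Lens 1: 1/d_i1 = 1/f_1 - 1/d_o1 = 1/(-9.5) - 1/23 = -0.14874 cm^-1, so d_i1 = -6.723 cm.
m_1 = -(-6.723)/23 = 0.2923.
With d_i1 < 0 the first image is virtual and lies on the object side; the object distance for lens 2 is d_o2 = 12.5 - (-6.723) = 19.223 cm.
Lens 2: 1/d_i2 = 1/f_2 - 1/d_o2 = 1/4 - 1/(19.223) = 0.19798 cm^-1, so d_i2 = 5.051 cm.
m_2 = -(5.051)/(19.223) = -0.2628.
Total m = m_1 x m_2 = (0.2923)(-0.2628) = -0.0768.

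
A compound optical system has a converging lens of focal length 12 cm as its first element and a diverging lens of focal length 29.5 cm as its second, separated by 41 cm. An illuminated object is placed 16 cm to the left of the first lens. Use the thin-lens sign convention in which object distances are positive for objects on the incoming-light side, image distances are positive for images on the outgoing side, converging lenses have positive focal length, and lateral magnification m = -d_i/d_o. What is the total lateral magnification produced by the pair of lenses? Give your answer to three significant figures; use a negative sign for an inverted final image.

First lens: d_i1 = 1/(1/12 - 1/16) = 48.000 cm.
m_1 = -(48.000)/16 = -3.0000.
Since 48.000 cm > 41 cm, the first image lies past the second lens and serves as a virtual object: d_o2 = L - d_i1 = -7.000 cm.
Second lens: d_i2 = 1/(1/(-29.5) - 1/(-7.000)) = 9.178 cm.
m_2 = -(9.178)/(-7.000) = 1.3111.
The system's lateral magnification is m_1 m_2 = (-3.0000)(1.3111) = -3.9333.

-3.93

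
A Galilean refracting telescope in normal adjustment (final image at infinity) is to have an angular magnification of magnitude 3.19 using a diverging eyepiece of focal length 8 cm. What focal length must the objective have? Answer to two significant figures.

26 cm

|M| = f_obj/|f_eye|, so f_obj = |M| x |f_eye| = 3.19 x 8 = 25.520 cm.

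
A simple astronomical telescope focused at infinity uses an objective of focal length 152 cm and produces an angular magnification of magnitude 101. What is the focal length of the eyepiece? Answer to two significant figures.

1.5 cm

|M| = f_obj/f_eye, so f_eye = f_obj/|M| = 152/101.0 = 1.505 cm.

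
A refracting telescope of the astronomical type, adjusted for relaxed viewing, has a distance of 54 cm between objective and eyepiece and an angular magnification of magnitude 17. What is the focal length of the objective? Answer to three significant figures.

51.0 cm

In normal adjustment the tube length equals f_obj + f_eye and |M| = f_obj/f_eye.
So f_obj = 17 f_eye and 17 f_eye + f_eye = 54 cm, giving f_eye = 54/18 = 3.000 cm and f_obj = 51.000 cm.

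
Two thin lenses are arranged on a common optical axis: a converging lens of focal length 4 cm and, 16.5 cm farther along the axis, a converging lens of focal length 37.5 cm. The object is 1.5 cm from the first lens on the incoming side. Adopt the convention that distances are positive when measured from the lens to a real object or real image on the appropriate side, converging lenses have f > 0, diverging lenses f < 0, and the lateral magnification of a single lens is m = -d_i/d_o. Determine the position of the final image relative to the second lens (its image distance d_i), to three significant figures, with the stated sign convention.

-38.1 cm

First lens: d_i1 = 1/(1/4 - 1/1.5) = -2.400 cm.
The intermediate image is virtual, 2.400 cm to the left of lens 1, so d_o2 = L - d_i1 = 16.5 - (-2.400) = 18.900 cm.
Second lens: d_i2 = 1/(1/37.5 - 1/(18.900)) = -38.105 cm.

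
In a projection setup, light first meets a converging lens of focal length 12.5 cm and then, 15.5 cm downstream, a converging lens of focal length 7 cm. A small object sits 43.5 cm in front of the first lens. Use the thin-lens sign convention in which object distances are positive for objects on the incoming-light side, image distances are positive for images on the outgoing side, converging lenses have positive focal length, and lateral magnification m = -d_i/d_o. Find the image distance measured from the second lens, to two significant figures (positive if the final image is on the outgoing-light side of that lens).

1.6 cm

First lens: d_i1 = 1/(1/12.5 - 1/43.5) = 17.540 cm.
This image would form 17.540 cm past lens 1, i.e. 2.040 cm beyond lens 2, so it is a virtual object for lens 2: d_o2 = 15.5 - 17.540 = -2.040 cm.
Second lens: d_i2 = 1/(1/7 - 1/(-2.040)) = 1.580 cm.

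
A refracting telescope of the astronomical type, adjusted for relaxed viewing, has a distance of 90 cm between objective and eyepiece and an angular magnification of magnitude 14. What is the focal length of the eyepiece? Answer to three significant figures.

6.00 cm

In normal adjustment the tube length equals f_obj + f_eye and |M| = f_obj/f_eye.
So f_obj = 14 f_eye and 14 f_eye + f_eye = 90 cm, giving f_eye = 90/15 = 6.000 cm and f_obj = 84.000 cm.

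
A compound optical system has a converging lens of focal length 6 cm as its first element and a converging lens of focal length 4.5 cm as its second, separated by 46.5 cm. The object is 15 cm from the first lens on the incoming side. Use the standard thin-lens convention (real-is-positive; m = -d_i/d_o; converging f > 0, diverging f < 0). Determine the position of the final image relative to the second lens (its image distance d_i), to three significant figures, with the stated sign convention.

5.13 cm

First lens: d_i1 = 1/(1/6 - 1/15) = 10.000 cm.
Object distance for lens 2: d_o2 = 46.5 - 10.000 = 36.500 cm.
Second lens: d_i2 = 1/(1/4.5 - 1/(36.500)) = 5.133 cm.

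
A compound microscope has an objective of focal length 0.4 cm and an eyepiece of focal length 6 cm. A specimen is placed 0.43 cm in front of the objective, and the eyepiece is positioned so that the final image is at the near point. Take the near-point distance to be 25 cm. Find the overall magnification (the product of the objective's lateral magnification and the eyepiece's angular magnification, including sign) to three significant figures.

-68.9

Objective: 1/d_i = 1/f_obj - 1/d_o = 1/0.4 - 1/0.43 = 0.17442 cm^-1, so d_i = 5.733 cm.
m_obj = -d_i/d_o = -5.733/0.43 = -13.333.
Eyepiece angular magnification (image at near point): M_eye = 1 + D/f_e = 1 + 25/6 = 5.167.
Overall M = m_obj x M_eye = (-13.333)(5.167) = -68.89.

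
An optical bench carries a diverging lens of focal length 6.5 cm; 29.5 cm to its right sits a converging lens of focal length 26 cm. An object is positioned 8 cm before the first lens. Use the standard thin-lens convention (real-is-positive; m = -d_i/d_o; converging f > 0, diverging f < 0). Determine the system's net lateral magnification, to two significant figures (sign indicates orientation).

Lens 1: 1/d_i1 = 1/f_1 - 1/d_o1 = 1/(-6.5) - 1/8 = -0.27885 cm^-1, so d_i1 = -3.586 cm.
m_1 = -(-3.586)/8 = 0.4483.
The intermediate image is virtual, 3.586 cm to the left of lens 1, so d_o2 = L - d_i1 = 29.5 - (-3.586) = 33.086 cm.
Lens 2: 1/d_i2 = 1/f_2 - 1/d_o2 = 1/26 - 1/(33.086) = 0.00824 cm^-1, so d_i2 = 121.397 cm.
m_2 = -(121.397)/(33.086) = -3.6691.
The system's lateral magnification is m_1 m_2 = (0.4483)(-3.6691) = -1.6448.

-1.6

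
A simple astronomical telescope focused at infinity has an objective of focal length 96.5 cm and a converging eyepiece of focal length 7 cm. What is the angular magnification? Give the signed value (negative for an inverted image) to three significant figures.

-13.8

M = -f_obj/f_eye = -96.5/(7) = -13.786.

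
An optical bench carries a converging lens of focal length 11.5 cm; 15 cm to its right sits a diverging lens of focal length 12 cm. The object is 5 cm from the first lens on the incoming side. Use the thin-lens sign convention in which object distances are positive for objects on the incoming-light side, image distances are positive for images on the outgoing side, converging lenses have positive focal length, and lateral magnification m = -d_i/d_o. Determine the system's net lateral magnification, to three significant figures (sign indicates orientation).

First lens: d_i1 = 1/(1/11.5 - 1/5) = -8.846 cm.
m_1 = -(-8.846)/5 = 1.7692.
The intermediate image is virtual, 8.846 cm to the left of lens 1, so d_o2 = L - d_i1 = 15 - (-8.846) = 23.846 cm.
Second lens: d_i2 = 1/(1/(-12) - 1/(23.846)) = -7.983 cm.
m_2 = -(-7.983)/(23.846) = 0.3348.
Total m = m_1 x m_2 = (1.7692)(0.3348) = 0.5923.

0.592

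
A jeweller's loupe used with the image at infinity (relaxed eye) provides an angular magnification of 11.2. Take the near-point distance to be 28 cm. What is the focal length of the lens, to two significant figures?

2.5 cm

For the image at infinity, M = D/f.
f = D/M = 28/11.2 = 2.500 cm.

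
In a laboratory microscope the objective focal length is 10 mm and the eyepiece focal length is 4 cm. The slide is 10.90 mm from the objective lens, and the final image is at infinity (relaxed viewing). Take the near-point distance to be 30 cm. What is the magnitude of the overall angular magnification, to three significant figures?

83.3

Convert to cm: f_obj = 10 mm = 1 cm; d_o = 10.90 mm = 1.09 cm.
Objective: 1/d_i = 1/f_obj - 1/d_o = 1/1 - 1/1.09 = 0.08257 cm^-1, so d_i = 12.111 cm.
m_obj = -d_i/d_o = -12.111/1.09 = -11.111.
Eyepiece angular magnification (image at infinity): M_eye = D/f_e = 30/4 = 7.500.
Overall M = m_obj x M_eye = (-11.111)(7.500) = -83.33.
|M| = 83.33.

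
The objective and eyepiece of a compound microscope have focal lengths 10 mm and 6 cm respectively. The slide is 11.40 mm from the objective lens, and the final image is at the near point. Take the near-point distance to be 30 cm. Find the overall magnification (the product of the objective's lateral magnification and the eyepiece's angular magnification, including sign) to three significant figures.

Convert to cm: f_obj = 10 mm = 1 cm; d_o = 11.40 mm = 1.14 cm.
Objective: 1/d_i = 1/f_obj - 1/d_o = 1/1 - 1/1.14 = 0.12281 cm^-1, so d_i = 8.143 cm.
m_obj = -d_i/d_o = -8.143/1.14 = -7.143.
Eyepiece angular magnification (image at near point): M_eye = 1 + D/f_e = 1 + 30/6 = 6.000.
Overall M = m_obj x M_eye = (-7.143)(6.000) = -42.86.

-42.9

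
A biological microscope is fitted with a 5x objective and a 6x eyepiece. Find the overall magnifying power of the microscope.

The overall magnification of a compound microscope is the product of the objective and eyepiece magnifications:
M = M_obj x M_eye = 5 x 6 = 30.

30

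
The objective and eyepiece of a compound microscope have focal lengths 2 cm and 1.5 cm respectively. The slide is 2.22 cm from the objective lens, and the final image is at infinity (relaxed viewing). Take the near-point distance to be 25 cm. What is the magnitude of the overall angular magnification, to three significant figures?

Objective: 1/d_i = 1/f_obj - 1/d_o = 1/2 - 1/2.22 = 0.04955 cm^-1, so d_i = 20.182 cm.
m_obj = -d_i/d_o = -20.182/2.22 = -9.091.
Eyepiece angular magnification (image at infinity): M_eye = D/f_e = 25/1.5 = 16.667.
Overall M = m_obj x M_eye = (-9.091)(16.667) = -151.52.
|M| = 151.52.

152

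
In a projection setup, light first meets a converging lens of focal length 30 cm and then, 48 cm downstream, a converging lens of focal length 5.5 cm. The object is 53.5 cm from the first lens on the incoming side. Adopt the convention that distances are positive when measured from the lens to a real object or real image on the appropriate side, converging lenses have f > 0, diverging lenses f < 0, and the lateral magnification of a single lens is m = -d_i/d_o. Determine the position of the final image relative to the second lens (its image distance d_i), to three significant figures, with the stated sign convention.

First lens: d_i1 = 1/(1/30 - 1/53.5) = 68.298 cm.
This image would form 68.298 cm past lens 1, i.e. 20.298 cm beyond lens 2, so it is a virtual object for lens 2: d_o2 = 48 - 68.298 = -20.298 cm.
Second lens: d_i2 = 1/(1/5.5 - 1/(-20.298)) = 4.327 cm.

4.33 cm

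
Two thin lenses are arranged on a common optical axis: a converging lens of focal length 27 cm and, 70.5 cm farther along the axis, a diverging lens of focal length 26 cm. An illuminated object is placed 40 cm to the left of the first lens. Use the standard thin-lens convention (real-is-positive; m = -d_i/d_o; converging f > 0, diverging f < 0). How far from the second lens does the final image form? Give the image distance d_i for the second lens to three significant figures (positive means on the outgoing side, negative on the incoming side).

24.4 cm

First lens: d_i1 = 1/(1/27 - 1/40) = 83.077 cm.
Since 83.077 cm > 70.5 cm, the first image lies past the second lens and serves as a virtual object: d_o2 = L - d_i1 = -12.577 cm.
Second lens: d_i2 = 1/(1/(-26) - 1/(-12.577)) = 24.361 cm.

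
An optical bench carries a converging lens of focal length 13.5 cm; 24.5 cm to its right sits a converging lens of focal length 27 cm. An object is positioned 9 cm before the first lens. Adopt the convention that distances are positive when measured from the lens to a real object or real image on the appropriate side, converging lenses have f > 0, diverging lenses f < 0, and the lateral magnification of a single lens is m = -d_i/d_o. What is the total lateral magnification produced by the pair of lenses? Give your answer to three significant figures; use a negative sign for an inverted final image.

-3.31

Lens 1: 1/d_i1 = 1/f_1 - 1/d_o1 = 1/13.5 - 1/9 = -0.03704 cm^-1, so d_i1 = -27.000 cm.
m_1 = -(-27.000)/9 = 3.0000.
With d_i1 < 0 the first image is virtual and lies on the object side; the object distance for lens 2 is d_o2 = 24.5 - (-27.000) = 51.500 cm.
Lens 2: 1/d_i2 = 1/f_2 - 1/d_o2 = 1/27 - 1/(51.500) = 0.01762 cm^-1, so d_i2 = 56.755 cm.
m_2 = -(56.755)/(51.500) = -1.1020.
Overall magnification: m = m_1 m_2 = -3.3061.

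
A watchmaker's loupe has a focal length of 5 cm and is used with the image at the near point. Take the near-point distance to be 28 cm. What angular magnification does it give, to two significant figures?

M = 1 + D/f = 1 + 28/5 = 6.600.

6.6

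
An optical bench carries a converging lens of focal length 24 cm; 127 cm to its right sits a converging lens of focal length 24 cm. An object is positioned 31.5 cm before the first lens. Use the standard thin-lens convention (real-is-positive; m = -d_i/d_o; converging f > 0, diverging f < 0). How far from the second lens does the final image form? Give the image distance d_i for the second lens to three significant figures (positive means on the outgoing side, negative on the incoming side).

286 cm

Lens 1: 1/d_i1 = 1/f_1 - 1/d_o1 = 1/24 - 1/31.5 = 0.00992 cm^-1, so d_i1 = 100.800 cm.
The intermediate image is 100.800 cm to the right of lens 1, so d_o2 = L - d_i1 = 127 - 100.800 = 26.200 cm.
Lens 2: 1/d_i2 = 1/f_2 - 1/d_o2 = 1/24 - 1/(26.200) = 0.00350 cm^-1, so d_i2 = 285.818 cm.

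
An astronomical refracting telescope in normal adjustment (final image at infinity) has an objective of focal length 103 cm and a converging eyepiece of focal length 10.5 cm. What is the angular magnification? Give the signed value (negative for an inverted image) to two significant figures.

M = -f_obj/f_eye = -103/(10.5) = -9.810.

-9.8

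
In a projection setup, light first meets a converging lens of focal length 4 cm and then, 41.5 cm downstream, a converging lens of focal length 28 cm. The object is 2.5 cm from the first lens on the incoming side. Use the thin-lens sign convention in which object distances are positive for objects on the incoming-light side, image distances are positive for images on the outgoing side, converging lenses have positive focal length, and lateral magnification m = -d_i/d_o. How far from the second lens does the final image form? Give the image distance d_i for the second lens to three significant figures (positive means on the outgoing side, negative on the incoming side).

Applying the thin-lens equation to the first lens, 1/4 = 1/2.5 + 1/d_i1, which gives d_i1 = -6.667 cm.
The intermediate image is virtual, 6.667 cm to the left of lens 1, so d_o2 = L - d_i1 = 41.5 - (-6.667) = 48.167 cm.
Applying the thin-lens equation again with f_2 = 28 cm and d_o2 = 48.167 cm gives d_i2 = 66.876 cm.

66.9 cm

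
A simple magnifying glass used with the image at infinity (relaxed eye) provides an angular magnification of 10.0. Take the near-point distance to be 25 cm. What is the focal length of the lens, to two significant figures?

2.5 cm

For the image at infinity, M = D/f.
f = D/M = 25/10.0 = 2.500 cm.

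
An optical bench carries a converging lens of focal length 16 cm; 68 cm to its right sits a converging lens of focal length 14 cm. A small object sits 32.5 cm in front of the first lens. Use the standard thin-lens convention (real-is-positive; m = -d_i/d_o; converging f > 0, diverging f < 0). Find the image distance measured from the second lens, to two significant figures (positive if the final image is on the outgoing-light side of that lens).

First lens: d_i1 = 1/(1/16 - 1/32.5) = 31.515 cm.
Object distance for lens 2: d_o2 = 68 - 31.515 = 36.485 cm.
Second lens: d_i2 = 1/(1/14 - 1/(36.485)) = 22.717 cm.

23 cm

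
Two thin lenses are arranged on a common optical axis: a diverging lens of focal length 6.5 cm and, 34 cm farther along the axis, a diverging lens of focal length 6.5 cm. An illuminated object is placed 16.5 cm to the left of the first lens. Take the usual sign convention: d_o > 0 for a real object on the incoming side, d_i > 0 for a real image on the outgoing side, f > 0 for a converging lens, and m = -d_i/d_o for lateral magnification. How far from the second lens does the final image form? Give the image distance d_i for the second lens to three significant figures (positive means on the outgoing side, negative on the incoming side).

-5.56 cm

Lens 1: 1/d_i1 = 1/f_1 - 1/d_o1 = 1/(-6.5) - 1/16.5 = -0.21445 cm^-1, so d_i1 = -4.663 cm.
With d_i1 < 0 the first image is virtual and lies on the object side; the object distance for lens 2 is d_o2 = 34 - (-4.663) = 38.663 cm.
Lens 2: 1/d_i2 = 1/f_2 - 1/d_o2 = 1/(-6.5) - 1/(38.663) = -0.17971 cm^-1, so d_i2 = -5.565 cm.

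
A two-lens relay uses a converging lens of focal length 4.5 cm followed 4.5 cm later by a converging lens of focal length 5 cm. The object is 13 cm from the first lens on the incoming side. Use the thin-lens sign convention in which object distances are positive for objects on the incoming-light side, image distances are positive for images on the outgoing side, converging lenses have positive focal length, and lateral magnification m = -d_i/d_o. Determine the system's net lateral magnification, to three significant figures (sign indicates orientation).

Applying the thin-lens equation to the first lens, 1/4.5 = 1/13 + 1/d_i1, which gives d_i1 = 6.882 cm.
Its lateral magnification is m_1 = -d_i1/d_o1 = -(6.882)/13 = -0.5294.
Since 6.882 cm > 4.5 cm, the first image lies past the second lens and serves as a virtual object: d_o2 = L - d_i1 = -2.382 cm.
Applying the thin-lens equation again with f_2 = 5 cm and d_o2 = -2.382 cm gives d_i2 = 1.614 cm.
m_2 = -(1.614)/(-2.382) = 0.6773.
Total m = m_1 x m_2 = (-0.5294)(0.6773) = -0.3586.

-0.359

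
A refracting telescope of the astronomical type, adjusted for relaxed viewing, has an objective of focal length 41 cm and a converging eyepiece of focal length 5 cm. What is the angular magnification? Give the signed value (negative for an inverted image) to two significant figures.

M = -f_obj/f_eye = -41/(5) = -8.200.

-8.2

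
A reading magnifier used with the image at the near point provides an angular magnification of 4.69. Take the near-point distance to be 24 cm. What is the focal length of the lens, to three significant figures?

6.50 cm

For the image at the near point, M = 1 + D/f.
f = D/(M - 1) = 24/(4.69 - 1) = 6.504 cm.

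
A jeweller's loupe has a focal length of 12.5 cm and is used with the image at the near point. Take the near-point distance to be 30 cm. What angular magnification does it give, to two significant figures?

3.4

M = 1 + D/f = 1 + 30/12.5 = 3.400.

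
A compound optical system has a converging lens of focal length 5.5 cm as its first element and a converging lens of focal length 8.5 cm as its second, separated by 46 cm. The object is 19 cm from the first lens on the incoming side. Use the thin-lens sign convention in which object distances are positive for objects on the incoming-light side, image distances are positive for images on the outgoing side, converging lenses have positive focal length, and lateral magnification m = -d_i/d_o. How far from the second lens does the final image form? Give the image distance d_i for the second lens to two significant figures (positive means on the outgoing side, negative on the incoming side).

11 cm

Lens 1: 1/d_i1 = 1/f_1 - 1/d_o1 = 1/5.5 - 1/19 = 0.12919 cm^-1, so d_i1 = 7.741 cm.
That image sits 38.259 cm in front of the second lens, so d_o2 = 38.259 cm.
Lens 2: 1/d_i2 = 1/f_2 - 1/d_o2 = 1/8.5 - 1/(38.259) = 0.09151 cm^-1, so d_i2 = 10.928 cm.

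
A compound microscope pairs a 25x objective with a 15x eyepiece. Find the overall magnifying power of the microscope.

The overall magnification of a compound microscope is the product of the objective and eyepiece magnifications:
M = M_obj x M_eye = 25 x 15 = 375.

375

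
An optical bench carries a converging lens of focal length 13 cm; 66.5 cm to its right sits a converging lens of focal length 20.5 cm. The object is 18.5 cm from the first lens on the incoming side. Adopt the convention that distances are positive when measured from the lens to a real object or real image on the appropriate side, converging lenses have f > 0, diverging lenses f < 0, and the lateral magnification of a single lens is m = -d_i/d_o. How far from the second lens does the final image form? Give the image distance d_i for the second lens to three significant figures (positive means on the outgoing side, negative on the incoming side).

Lens 1: 1/d_i1 = 1/f_1 - 1/d_o1 = 1/13 - 1/18.5 = 0.02287 cm^-1, so d_i1 = 43.727 cm.
The intermediate image is 43.727 cm to the right of lens 1, so d_o2 = L - d_i1 = 66.5 - 43.727 = 22.773 cm.
Lens 2: 1/d_i2 = 1/f_2 - 1/d_o2 = 1/20.5 - 1/(22.773) = 0.00487 cm^-1, so d_i2 = 205.410 cm.

205 cm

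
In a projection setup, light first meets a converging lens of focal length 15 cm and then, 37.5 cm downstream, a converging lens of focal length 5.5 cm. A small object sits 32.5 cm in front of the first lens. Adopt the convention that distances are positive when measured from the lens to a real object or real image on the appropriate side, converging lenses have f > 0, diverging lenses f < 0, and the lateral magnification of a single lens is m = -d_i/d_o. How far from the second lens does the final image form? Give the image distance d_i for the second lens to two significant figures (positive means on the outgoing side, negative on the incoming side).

Lens 1: 1/d_i1 = 1/f_1 - 1/d_o1 = 1/15 - 1/32.5 = 0.03590 cm^-1, so d_i1 = 27.857 cm.
Object distance for lens 2: d_o2 = 37.5 - 27.857 = 9.643 cm.
Lens 2: 1/d_i2 = 1/f_2 - 1/d_o2 = 1/5.5 - 1/(9.643) = 0.07811 cm^-1, so d_i2 = 12.802 cm.

13 cm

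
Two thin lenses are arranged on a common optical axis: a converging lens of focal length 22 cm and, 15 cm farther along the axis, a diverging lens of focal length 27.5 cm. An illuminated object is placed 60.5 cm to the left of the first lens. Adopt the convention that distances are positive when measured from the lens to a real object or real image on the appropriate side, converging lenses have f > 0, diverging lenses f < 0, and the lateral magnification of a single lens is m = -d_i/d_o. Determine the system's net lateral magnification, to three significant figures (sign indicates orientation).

-1.98

Lens 1: 1/d_i1 = 1/f_1 - 1/d_o1 = 1/22 - 1/60.5 = 0.02893 cm^-1, so d_i1 = 34.571 cm.
m_1 = -(34.571)/60.5 = -0.5714.
Since 34.571 cm > 15 cm, the first image lies past the second lens and serves as a virtual object: d_o2 = L - d_i1 = -19.571 cm.
Lens 2: 1/d_i2 = 1/f_2 - 1/d_o2 = 1/(-27.5) - 1/(-19.571) = 0.01473 cm^-1, so d_i2 = 67.883 cm.
m_2 = -(67.883)/(-19.571) = 3.4685.
Overall magnification: m = m_1 m_2 = -1.9820.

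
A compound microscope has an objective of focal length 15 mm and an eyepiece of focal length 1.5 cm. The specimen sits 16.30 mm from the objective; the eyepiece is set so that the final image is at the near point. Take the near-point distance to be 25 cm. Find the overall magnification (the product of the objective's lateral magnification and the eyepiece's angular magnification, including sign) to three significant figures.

-204

Convert to cm: f_obj = 15 mm = 1.5 cm; d_o = 16.30 mm = 1.63 cm.
Objective: 1/d_i = 1/f_obj - 1/d_o = 1/1.5 - 1/1.63 = 0.05317 cm^-1, so d_i = 18.808 cm.
m_obj = -d_i/d_o = -18.808/1.63 = -11.538.
Eyepiece angular magnification (image at near point): M_eye = 1 + D/f_e = 1 + 25/1.5 = 17.667.
Overall M = m_obj x M_eye = (-11.538)(17.667) = -203.85.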